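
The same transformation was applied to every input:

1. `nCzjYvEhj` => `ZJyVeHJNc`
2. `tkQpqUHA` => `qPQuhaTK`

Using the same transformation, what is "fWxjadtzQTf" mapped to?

What's happening: flip the case of every letter, then move the first 2 characters to the end (rotate left by 2).
For "fWxjadtzQTf", step one produces "FwXJADTZqtF"; step two turns that into "XJADTZqtFFw".
(Check on "tkQpqUHA": → "TKqPQuha" → "qPQuhaTK" ✓)

XJADTZqtFFw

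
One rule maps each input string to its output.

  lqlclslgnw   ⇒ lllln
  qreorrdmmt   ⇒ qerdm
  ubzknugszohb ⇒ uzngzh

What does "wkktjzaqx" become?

wkjax

The pattern: keep every other character starting from the first (positions 1st, 3rd, 5th, ...).
Doing the same to "wkktjzaqx": "wkjax".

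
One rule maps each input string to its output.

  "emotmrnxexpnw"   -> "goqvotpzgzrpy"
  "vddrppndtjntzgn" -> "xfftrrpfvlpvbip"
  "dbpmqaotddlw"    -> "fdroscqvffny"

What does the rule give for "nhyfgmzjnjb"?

pjahioblpld

The transformation: shift every letter 2 places forward in the alphabet (wrapping around).
On "nhyfgmzjnjb" that produces "pjahioblpld".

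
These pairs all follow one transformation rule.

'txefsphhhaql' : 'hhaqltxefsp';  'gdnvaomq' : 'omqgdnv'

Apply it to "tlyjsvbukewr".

ukewrtlyjsv

The pattern: swap the front and back halves of the string, then delete the first character.
Applying that to "tlyjsvbukewr" gives "ukewrtlyjsv".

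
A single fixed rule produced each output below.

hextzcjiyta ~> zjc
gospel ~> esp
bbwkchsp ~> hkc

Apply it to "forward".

raw

Each output is the input with this applied: take characters alternately from the front and the back (1st, last, 2nd, 2nd-last, ...), then keep only the last 3 characters.
On "forward": the first step gives "fdorraw", and the second then gives "raw".
(Check on "bbwkchsp": → "bpbswhkc" → "hkc" ✓)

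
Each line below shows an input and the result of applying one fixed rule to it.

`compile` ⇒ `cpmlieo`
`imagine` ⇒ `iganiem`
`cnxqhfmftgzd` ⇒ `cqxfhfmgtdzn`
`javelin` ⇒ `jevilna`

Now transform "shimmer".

smiemrh

The transformation: swap each adjacent pair of characters (1↔2, 3↔4, ...), then move the first character to the end.
For "shimmer" the result is "smiemrh".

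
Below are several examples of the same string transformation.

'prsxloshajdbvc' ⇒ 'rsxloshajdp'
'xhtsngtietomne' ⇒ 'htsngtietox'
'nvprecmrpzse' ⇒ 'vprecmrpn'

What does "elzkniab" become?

lzkne

Looking at the pairs, the operation is to delete the last 3 characters, then move the first character to the end.
Working it through for "elzkniab": intermediate "elzkn", final "lzkne".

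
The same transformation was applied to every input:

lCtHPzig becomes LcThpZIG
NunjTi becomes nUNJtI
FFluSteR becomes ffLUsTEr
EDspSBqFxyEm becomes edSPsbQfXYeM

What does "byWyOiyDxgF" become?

BYwYoIYdXGf

The pattern: flip the case of every letter.
On "byWyOiyDxgF" that produces "BYwYoIYdXGf".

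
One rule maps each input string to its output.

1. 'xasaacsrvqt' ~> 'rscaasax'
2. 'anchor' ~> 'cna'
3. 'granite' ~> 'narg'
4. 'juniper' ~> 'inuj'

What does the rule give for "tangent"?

gnat

Each output is the input with this applied: delete the last 3 characters, then reverse the string.
Applying both steps to "tangent": "tang", then "gnat".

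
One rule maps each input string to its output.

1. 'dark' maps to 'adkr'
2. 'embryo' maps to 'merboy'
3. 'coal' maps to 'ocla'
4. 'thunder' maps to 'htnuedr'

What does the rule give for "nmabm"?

mnbam

The pattern: swap each adjacent pair of characters (1↔2, 3↔4, ...).
So "nmabm" becomes "mnbam".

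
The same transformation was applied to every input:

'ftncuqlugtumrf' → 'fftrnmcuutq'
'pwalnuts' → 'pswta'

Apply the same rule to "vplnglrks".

The transformation: take characters alternately from the front and the back (1st, last, 2nd, 2nd-last, ...), then delete the last 3 characters.
For "vplnglrks", step one produces "vspklrnlg"; step two turns that into "vspklr".

vspklr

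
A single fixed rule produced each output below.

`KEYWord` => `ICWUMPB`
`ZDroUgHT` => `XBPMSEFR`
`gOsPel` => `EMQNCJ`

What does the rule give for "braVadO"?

What's happening: shift every letter 2 places backward in the alphabet (wrapping around), then convert every letter to uppercase.
Doing the same to "braVadO": "ZPYTYBM".

ZPYTYBM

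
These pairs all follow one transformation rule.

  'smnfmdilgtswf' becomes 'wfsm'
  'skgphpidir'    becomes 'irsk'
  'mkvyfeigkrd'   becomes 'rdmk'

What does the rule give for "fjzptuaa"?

aafj

Rule — move the last 2 characters to the front (rotate right by 2), then keep only the first 4 characters.
Applying both steps to "fjzptuaa": "aafjzptu", then "aafj".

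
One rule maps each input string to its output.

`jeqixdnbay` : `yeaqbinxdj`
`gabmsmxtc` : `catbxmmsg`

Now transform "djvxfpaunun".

njuvnxufapd

The pattern: take characters alternately from the front and the back (1st, last, 2nd, 2nd-last, ...), then move the first character to the end.
Starting from "djvxfpaunun": after the first operation, "dnjuvnxufap"; after the second, "njuvnxufapd".
(Check on "gabmsmxtc": → "gcatbxmms" → "catbxmmsg" ✓)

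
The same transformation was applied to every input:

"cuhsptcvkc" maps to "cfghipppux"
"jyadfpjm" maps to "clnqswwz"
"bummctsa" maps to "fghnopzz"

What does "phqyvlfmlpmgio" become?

Each output is the input with this applied: shift every letter 13 places forward in the alphabet (wrapping around) — i.e. ROT13, then sort the characters into alphabetical order.
On "phqyvlfmlpmgio": the first step gives "cudliyszycztvb", and the second then gives "bccdilstuvyyzz".

bccdilstuvyyzz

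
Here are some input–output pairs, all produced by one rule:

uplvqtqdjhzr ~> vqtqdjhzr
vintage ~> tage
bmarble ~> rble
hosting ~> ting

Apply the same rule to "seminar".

Each output is the input with this applied: delete the first 3 characters.
Applying that to "seminar" gives "inar".

inar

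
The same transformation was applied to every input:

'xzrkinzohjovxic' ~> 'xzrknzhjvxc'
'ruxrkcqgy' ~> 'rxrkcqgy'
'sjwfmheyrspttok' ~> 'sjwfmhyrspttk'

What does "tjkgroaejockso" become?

tjkgrjcks

The pattern: remove every vowel.
"tjkgroaejockso" → "tjkgrjcks".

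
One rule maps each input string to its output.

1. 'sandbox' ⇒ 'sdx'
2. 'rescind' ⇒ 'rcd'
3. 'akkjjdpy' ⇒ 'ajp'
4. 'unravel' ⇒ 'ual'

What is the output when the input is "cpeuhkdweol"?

In each case the input is transformed by: keep one character in every 3, starting at position 1 (positions 1st, 4th, 7th, ...).
Doing the same to "cpeuhkdweol": "cudo".

cudo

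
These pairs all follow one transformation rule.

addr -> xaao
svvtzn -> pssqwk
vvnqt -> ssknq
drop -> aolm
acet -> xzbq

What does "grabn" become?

doxyk

The rule is to shift every letter 3 places backward in the alphabet (wrapping around).
For "grabn" the result is "doxyk".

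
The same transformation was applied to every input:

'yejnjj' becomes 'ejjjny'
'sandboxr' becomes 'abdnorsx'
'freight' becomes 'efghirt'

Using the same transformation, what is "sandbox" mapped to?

Each output is the input with this applied: sort the characters into alphabetical order.
Applying that to "sandbox" gives "abdnosx".

abdnosx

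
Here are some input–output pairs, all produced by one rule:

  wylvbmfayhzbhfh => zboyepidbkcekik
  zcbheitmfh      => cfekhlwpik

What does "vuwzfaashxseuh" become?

yxzciddvkavhxk

The pattern: shift every letter 3 places forward in the alphabet (wrapping around).
On "vuwzfaashxseuh" that produces "yxzciddvkavhxk".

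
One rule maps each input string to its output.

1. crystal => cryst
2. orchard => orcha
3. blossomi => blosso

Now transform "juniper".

Looking at the pairs, the operation is to delete the last 2 characters.
So "juniper" becomes "junip".

junip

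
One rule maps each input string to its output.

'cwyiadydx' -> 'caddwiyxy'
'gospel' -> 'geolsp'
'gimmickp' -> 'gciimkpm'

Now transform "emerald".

The pattern: sort the characters into alphabetical order, then swap each adjacent pair of characters (1↔2, 3↔4, ...).
Starting from "emerald": after the first operation, "adeelmr"; after the second, "daeemlr".

daeemlr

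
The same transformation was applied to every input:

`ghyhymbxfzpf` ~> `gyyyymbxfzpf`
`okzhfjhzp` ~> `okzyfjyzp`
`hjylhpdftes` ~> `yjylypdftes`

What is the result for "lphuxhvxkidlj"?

lpyuxyvxkidlj

Each output is the input with this applied: replace every "h" with "y".
"lphuxhvxkidlj" → "lpyuxyvxkidlj".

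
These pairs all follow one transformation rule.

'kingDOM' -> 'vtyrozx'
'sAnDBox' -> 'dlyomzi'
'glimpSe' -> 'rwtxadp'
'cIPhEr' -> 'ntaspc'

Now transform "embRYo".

pxmcjz

The rule is to shift every letter 11 places forward in the alphabet (wrapping around), then convert every letter to lowercase.
Starting from "embRYo": after the first operation, "pxmCJz"; after the second, "pxmcjz".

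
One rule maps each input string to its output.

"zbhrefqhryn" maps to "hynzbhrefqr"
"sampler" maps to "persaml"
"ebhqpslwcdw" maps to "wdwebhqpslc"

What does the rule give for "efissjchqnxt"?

Looking at the pairs, the operation is to move the last 3 characters to the front (rotate right by 3), then swap the first and last characters.
Working it through for "efissjchqnxt": intermediate "nxtefissjchq", final "qxtefissjchn".

qxtefissjchn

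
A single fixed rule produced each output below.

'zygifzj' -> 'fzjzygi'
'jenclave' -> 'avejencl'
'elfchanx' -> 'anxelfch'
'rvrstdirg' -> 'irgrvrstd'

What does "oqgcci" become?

The rule is to move the last 3 characters to the front (rotate right by 3).
On "oqgcci" that produces "ccioqg".

ccioqg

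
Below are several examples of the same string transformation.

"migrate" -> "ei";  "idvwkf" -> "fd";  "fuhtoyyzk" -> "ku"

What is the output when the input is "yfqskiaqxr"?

The transformation: swap the first and last characters, then keep only the first 2 characters.
Doing the same to "yfqskiaqxr": "rf".

rf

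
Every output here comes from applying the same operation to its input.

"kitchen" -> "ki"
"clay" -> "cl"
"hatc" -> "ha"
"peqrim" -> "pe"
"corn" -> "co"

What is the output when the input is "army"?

What's happening: keep only the first 2 characters.
So "army" becomes "ar".

ar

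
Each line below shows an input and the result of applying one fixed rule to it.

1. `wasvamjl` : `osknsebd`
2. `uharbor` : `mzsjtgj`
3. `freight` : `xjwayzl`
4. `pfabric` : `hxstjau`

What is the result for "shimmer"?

kzaeewj

Rule — shift every letter 8 places backward in the alphabet (wrapping around).
For "shimmer" the result is "kzaeewj".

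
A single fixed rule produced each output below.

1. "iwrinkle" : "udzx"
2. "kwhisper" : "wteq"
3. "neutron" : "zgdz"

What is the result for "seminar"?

What's happening: shift every letter 12 places forward in the alphabet (wrapping around), then keep every other character starting from the first (positions 1st, 3rd, 5th, ...).
On "seminar": the first step gives "eqyuzmd", and the second then gives "eyzd".

eyzd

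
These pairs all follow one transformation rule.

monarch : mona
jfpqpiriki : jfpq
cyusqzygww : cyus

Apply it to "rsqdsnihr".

rsqd

What's happening: keep only the first 4 characters.
"rsqdsnihr" → "rsqd".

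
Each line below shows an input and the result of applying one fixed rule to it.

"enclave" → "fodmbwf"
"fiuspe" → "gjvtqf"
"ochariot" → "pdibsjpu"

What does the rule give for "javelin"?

kbwfmjo

Rule — shift every letter 1 place forward in the alphabet (wrapping around).
Applying that to "javelin" gives "kbwfmjo".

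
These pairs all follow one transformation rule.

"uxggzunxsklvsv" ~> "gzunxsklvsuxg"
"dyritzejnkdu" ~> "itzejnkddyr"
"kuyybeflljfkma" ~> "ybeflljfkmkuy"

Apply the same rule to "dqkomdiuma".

omdiumdqk

The rule is to delete the last character, then move the first 3 characters to the end (rotate left by 3).
On "dqkomdiuma" that produces "omdiumdqk".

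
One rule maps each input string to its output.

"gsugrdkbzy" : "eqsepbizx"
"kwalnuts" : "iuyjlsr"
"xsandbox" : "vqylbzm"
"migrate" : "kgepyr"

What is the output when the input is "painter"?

nyglrc

In each case the input is transformed by: delete the last character, then shift every letter 2 places backward in the alphabet (wrapping around).
On "painter": the first step gives "painte", and the second then gives "nyglrc".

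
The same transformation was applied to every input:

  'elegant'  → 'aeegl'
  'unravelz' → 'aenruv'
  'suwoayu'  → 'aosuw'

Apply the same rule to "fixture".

fitux

The rule is to delete the last 2 characters, then sort the characters into alphabetical order.
Applying both steps to "fixture": "fixtu", then "fitux".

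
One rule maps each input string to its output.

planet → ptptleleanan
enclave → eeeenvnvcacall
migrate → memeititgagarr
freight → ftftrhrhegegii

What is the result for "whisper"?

wrwrheheipipss

In each case the input is transformed by: double every character, then take characters alternately from the front and the back (1st, last, 2nd, 2nd-last, ...).
For "whisper", step one produces "wwhhiissppeerr"; step two turns that into "wrwrheheipipss".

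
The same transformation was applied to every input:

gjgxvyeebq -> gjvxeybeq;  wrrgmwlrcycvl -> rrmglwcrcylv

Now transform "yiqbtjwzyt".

qitbwjyzt

Each output is the input with this applied: delete the first character, then swap each adjacent pair of characters (1↔2, 3↔4, ...).
Working it through for "yiqbtjwzyt": intermediate "iqbtjwzyt", final "qitbwjyzt".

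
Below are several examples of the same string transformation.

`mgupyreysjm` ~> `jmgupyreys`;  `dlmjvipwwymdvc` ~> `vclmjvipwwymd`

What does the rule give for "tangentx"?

txangen

The pattern: delete the first character, then move the last 2 characters to the front (rotate right by 2).
Applying both steps to "tangentx": "angentx", then "txangen".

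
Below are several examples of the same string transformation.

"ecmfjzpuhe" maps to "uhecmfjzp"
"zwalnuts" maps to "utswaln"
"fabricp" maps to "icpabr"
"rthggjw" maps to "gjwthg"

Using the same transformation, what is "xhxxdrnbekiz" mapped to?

kizhxxdrnbe

Looking at the pairs, the operation is to delete the first character, then move the last 3 characters to the front (rotate right by 3).
Working it through for "xhxxdrnbekiz": intermediate "hxxdrnbekiz", final "kizhxxdrnbe".
(Check on "zwalnuts": → "walnuts" → "utswaln" ✓)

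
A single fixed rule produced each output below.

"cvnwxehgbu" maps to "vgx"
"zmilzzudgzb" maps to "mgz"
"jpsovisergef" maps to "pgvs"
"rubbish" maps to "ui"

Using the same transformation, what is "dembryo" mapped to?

er

The pattern: take characters alternately from the front and the back (1st, last, 2nd, 2nd-last, ...), then keep one character in every 3, starting at position 3 (positions 3rd, 6th, 9th, ...).
"dembryo" → "doeymrb" → "er".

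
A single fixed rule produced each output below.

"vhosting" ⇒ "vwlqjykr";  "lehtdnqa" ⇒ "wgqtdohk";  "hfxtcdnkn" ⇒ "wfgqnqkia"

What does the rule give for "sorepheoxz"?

The rule is to move the first 3 characters to the end (rotate left by 3), then shift every letter 3 places forward in the alphabet (wrapping around).
"sorepheoxz" → "epheoxzsor" → "hskhracvru".

hskhracvru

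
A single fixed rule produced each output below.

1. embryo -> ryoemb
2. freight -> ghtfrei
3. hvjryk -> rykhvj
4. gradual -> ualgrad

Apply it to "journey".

neyjour

The pattern: move the last 3 characters to the front (rotate right by 3).
On "journey" that produces "neyjour".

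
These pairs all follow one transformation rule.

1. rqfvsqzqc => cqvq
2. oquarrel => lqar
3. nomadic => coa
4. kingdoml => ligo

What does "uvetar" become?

rvt

In each case the input is transformed by: move the last 2 characters to the front (rotate right by 2), then keep every other character starting from the second (positions 2nd, 4th, 6th, ...).
For "uvetar", step one produces "aruvet"; step two turns that into "rvt".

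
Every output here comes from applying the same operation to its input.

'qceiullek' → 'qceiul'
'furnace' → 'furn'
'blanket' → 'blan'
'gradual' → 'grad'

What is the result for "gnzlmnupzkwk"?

gnzlmnupz

The rule is to delete the last 3 characters.
For "gnzlmnupzkwk" the result is "gnzlmnupz".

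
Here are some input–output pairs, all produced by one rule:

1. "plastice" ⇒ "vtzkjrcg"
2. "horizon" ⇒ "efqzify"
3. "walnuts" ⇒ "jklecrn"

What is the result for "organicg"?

In each case the input is transformed by: shift every letter 9 places backward in the alphabet (wrapping around), then reverse the string.
Starting from "organicg": after the first operation, "fixreztx"; after the second, "xtzerxif".

xtzerxif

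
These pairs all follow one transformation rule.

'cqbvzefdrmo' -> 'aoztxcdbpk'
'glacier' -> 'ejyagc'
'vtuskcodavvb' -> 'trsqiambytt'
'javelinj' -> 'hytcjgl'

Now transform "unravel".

slpytc

The pattern: delete the last character, then shift every letter 2 places backward in the alphabet (wrapping around).
For "unravel" the result is "slpytc".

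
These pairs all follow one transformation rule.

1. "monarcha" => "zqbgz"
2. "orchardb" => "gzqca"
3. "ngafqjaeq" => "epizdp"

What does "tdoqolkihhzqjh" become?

pnkjhggypig

In each case the input is transformed by: delete the first 3 characters, then shift every letter 1 place backward in the alphabet (wrapping around).
Applying that to "tdoqolkihhzqjh" gives "pnkjhggypig".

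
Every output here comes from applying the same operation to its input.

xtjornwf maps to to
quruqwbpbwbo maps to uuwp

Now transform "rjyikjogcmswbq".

jijgm

Each output is the input with this applied: delete the last 3 characters, then keep every other character starting from the second (positions 2nd, 4th, 6th, ...).
Starting from "rjyikjogcmswbq": after the first operation, "rjyikjogcms"; after the second, "jijgm".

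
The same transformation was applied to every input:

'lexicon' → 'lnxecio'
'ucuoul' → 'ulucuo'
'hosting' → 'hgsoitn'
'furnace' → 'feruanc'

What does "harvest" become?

htraevs

What's happening: move the last character to the front, then swap each adjacent pair of characters (1↔2, 3↔4, ...).
"harvest" → "tharves" → "htraevs".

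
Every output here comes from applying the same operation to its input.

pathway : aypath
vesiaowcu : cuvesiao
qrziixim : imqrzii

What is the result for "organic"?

In each case the input is transformed by: move the last 3 characters to the front (rotate right by 3), then delete the first character.
Working it through for "organic": intermediate "nicorga", final "icorga".

icorga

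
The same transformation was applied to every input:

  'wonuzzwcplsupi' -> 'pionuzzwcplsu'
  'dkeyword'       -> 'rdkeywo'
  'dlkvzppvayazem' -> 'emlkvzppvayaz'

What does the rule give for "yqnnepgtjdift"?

Looking at the pairs, the operation is to delete the first character, then move the last 2 characters to the front (rotate right by 2).
For "yqnnepgtjdift", step one produces "qnnepgtjdift"; step two turns that into "ftqnnepgtjdi".

ftqnnepgtjdi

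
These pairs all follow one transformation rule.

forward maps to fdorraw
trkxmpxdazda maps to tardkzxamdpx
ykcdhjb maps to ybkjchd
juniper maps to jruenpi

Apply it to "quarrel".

The pattern: take characters alternately from the front and the back (1st, last, 2nd, 2nd-last, ...).
On "quarrel" that produces "qluearr".

qluearr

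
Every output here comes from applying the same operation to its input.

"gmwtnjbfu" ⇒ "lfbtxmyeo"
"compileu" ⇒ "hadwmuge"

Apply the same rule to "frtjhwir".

bzoajxjl

Looking at the pairs, the operation is to shift every letter 8 places backward in the alphabet (wrapping around), then move the first 3 characters to the end (rotate left by 3).
For "frtjhwir" the result is "bzoajxjl".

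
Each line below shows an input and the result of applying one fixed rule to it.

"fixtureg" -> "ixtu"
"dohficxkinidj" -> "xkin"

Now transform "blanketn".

Rule — move the last 3 characters to the front (rotate right by 3), then keep only the last 4 characters.
Applying both steps to "blanketn": "etnblank", then "lank".

lank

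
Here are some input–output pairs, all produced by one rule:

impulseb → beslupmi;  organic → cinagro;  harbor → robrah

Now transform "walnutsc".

The pattern: reverse the string.
So "walnutsc" becomes "cstunlaw".

cstunlaw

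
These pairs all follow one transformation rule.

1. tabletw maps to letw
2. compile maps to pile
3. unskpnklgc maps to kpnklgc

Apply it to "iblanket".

Each output is the input with this applied: delete the first 3 characters.
For "iblanket" the result is "anket".

anket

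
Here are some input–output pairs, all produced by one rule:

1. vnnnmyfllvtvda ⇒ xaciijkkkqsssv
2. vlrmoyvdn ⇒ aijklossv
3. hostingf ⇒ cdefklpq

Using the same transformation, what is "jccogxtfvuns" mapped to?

zzcdgklpqrsu

The transformation: sort the characters into alphabetical order, then shift every letter 3 places backward in the alphabet (wrapping around).
Working it through for "jccogxtfvuns": intermediate "ccfgjnostuvx", final "zzcdgklpqrsu".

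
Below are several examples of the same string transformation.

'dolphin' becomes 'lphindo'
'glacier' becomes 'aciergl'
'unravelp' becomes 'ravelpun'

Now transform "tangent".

Each output is the input with this applied: move the first 2 characters to the end (rotate left by 2).
So "tangent" becomes "ngentta".

ngentta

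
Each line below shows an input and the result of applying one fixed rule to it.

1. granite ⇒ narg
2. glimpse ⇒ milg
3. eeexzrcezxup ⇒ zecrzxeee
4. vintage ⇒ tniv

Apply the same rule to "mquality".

Looking at the pairs, the operation is to reverse the string, then delete the first 3 characters.
"mquality" → "ytilauqm" → "lauqm".

lauqm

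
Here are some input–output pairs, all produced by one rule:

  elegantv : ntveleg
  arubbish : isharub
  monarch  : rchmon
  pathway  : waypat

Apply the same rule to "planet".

netpl

What's happening: move the last 3 characters to the front (rotate right by 3), then delete the last character.
"planet" → "netpla" → "netpl".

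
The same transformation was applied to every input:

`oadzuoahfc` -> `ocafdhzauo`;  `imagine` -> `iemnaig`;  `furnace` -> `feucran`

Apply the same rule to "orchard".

odrrcah

Looking at the pairs, the operation is to take characters alternately from the front and the back (1st, last, 2nd, 2nd-last, ...).
For "orchard" the result is "odrrcah".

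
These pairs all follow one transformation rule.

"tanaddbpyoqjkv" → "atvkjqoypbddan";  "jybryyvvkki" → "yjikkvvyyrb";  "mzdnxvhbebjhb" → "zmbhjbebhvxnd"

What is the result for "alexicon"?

The pattern: move the first 2 characters to the end (rotate left by 2), then reverse the string.
"alexicon" → "exiconal" → "lanocixe".
(Check on "mzdnxvhbebjhb": → "dnxvhbebjhbmz" → "zmbhjbebhvxnd" ✓)

lanocixe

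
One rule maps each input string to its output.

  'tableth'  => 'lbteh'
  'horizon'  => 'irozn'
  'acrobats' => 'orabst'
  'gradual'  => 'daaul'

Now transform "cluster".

suetr

The pattern: delete the first 2 characters, then swap each adjacent pair of characters (1↔2, 3↔4, ...).
Applying both steps to "cluster": "uster", then "suetr".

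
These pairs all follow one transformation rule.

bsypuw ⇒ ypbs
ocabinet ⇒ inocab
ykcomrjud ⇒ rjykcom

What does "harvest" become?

In each case the input is transformed by: delete the last 2 characters, then move the last 2 characters to the front (rotate right by 2).
Starting from "harvest": after the first operation, "harve"; after the second, "vehar".

vehar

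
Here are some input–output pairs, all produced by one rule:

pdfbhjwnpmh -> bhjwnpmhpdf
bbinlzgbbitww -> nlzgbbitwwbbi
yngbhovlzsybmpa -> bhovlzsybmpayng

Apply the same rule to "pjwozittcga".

The transformation: move the first 3 characters to the end (rotate left by 3).
For "pjwozittcga" the result is "ozittcgapjw".

ozittcgapjw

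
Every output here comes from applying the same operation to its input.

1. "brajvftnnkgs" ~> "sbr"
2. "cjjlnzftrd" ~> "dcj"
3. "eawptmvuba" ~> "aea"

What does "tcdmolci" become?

Looking at the pairs, the operation is to move the last character to the front, then keep only the first 3 characters.
Doing the same to "tcdmolci": "itc".

itc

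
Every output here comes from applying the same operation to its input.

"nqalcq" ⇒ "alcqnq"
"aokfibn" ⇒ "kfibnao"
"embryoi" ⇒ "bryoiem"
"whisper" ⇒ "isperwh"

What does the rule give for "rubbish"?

What's happening: move the first 2 characters to the end (rotate left by 2).
For "rubbish" the result is "bbishru".

bbishru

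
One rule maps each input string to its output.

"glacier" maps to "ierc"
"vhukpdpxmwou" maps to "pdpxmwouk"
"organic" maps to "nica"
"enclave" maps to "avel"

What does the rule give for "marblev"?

levb

Each output is the input with this applied: delete the first 3 characters, then move the first character to the end.
On "marblev": the first step gives "blev", and the second then gives "levb".
(Check on "glacier": → "cier" → "ierc" ✓)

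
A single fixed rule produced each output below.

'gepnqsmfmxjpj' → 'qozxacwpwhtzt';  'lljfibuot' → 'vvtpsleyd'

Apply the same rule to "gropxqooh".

qbyzhayyr

Rule — shift every letter 10 places forward in the alphabet (wrapping around).
"gropxqooh" → "qbyzhayyr".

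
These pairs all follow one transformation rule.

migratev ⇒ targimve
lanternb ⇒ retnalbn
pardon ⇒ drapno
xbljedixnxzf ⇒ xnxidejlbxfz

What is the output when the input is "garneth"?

Rule — move the last 2 characters to the front (rotate right by 2), then reverse the string.
Starting from "garneth": after the first operation, "thgarne"; after the second, "enraght".

enraght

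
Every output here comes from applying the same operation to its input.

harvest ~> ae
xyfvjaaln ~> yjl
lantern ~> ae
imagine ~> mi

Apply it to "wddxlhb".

The rule is to keep one character in every 3, starting at position 2 (positions 2nd, 5th, 8th, ...).
For "wddxlhb" the result is "dl".

dl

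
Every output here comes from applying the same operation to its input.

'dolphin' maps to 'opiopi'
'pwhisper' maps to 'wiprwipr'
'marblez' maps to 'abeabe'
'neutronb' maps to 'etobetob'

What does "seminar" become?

eiaeia

Rule — keep every other character starting from the second (positions 2nd, 4th, 6th, ...), then write the whole string twice.
Starting from "seminar": after the first operation, "eia"; after the second, "eiaeia".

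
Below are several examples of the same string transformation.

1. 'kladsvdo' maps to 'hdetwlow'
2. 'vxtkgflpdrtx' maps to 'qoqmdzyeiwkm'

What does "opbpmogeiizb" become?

uhiuifhzxbbs

The rule is to move the last character to the front, then shift every letter 7 places backward in the alphabet (wrapping around).
Doing the same to "opbpmogeiizb": "uhiuifhzxbbs".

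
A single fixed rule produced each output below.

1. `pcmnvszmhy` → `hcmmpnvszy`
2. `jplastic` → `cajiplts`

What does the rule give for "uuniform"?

The transformation: sort the characters into alphabetical order, then swap each adjacent pair of characters (1↔2, 3↔4, ...).
Doing the same to "uuniform": "ifnmrouu".
(Check on "pcmnvszmhy": → "chmmnpsvyz" → "hcmmpnvszy" ✓)

ifnmrouu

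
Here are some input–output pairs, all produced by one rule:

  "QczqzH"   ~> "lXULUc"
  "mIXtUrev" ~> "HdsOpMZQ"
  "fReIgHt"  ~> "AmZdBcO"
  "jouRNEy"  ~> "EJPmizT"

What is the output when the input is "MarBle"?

The pattern: shift every letter 5 places backward in the alphabet (wrapping around), then flip the case of every letter.
For "MarBle", step one produces "HvmWgz"; step two turns that into "hVMwGZ".

hVMwGZ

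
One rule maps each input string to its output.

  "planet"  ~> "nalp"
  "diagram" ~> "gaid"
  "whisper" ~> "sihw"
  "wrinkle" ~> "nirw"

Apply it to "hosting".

In each case the input is transformed by: reverse the string, then keep only the last 4 characters.
Applying both steps to "hosting": "gnitsoh", then "tsoh".

tsoh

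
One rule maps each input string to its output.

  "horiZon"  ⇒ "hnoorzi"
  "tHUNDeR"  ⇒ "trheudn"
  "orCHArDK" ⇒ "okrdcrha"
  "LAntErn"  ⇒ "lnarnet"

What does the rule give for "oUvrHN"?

Each output is the input with this applied: take characters alternately from the front and the back (1st, last, 2nd, 2nd-last, ...), then convert every letter to lowercase.
Starting from "oUvrHN": after the first operation, "oNUHvr"; after the second, "onuhvr".

onuhvr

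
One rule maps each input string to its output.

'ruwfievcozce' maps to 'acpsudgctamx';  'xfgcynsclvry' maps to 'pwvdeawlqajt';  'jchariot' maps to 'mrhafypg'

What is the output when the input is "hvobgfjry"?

pwftmzedh

Looking at the pairs, the operation is to shift every letter 2 places backward in the alphabet (wrapping around), then move the last 2 characters to the front (rotate right by 2).
"hvobgfjry" → "ftmzedhpw" → "pwftmzedh".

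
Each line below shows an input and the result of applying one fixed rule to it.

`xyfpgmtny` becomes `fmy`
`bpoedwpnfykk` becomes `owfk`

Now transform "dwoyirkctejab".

What's happening: keep one character in every 3, starting at position 3 (positions 3rd, 6th, 9th, ...).
"dwoyirkctejab" → "orta".

orta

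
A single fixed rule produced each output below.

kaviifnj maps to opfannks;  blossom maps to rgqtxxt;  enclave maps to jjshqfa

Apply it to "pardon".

Each output is the input with this applied: shift every letter 5 places forward in the alphabet (wrapping around), then move the last character to the front.
On "pardon": the first step gives "ufwits", and the second then gives "sufwit".

sufwit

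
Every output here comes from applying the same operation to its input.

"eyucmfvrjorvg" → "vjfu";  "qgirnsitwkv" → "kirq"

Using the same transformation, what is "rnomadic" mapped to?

In each case the input is transformed by: reverse the string, then keep one character in every 3, starting at position 2 (positions 2nd, 5th, 8th, ...).
Doing the same to "rnomadic": "imr".

imr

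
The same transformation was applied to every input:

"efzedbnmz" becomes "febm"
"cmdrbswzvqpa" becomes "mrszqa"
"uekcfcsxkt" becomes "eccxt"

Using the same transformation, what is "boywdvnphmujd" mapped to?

owvpmj

The transformation: keep every other character starting from the second (positions 2nd, 4th, 6th, ...).
On "boywdvnphmujd" that produces "owvpmj".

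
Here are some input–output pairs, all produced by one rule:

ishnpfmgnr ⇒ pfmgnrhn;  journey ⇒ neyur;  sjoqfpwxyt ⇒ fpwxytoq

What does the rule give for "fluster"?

terus

The transformation: delete the first 2 characters, then move the first 2 characters to the end (rotate left by 2).
Working it through for "fluster": intermediate "uster", final "terus".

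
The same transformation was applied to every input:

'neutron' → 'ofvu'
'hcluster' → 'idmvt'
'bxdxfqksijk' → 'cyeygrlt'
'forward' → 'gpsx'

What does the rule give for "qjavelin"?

rkbwf

Looking at the pairs, the operation is to delete the last 3 characters, then shift every letter 1 place forward in the alphabet (wrapping around).
"qjavelin" → "qjave" → "rkbwf".
(Check on "bxdxfqksijk": → "bxdxfqks" → "cyeygrlt" ✓)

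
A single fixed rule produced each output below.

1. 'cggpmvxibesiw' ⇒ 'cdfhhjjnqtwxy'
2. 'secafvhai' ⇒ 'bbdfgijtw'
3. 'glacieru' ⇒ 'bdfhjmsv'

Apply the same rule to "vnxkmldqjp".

The rule is to sort the characters into alphabetical order, then shift every letter 1 place forward in the alphabet (wrapping around).
Applying that to "vnxkmldqjp" gives "eklmnoqrwy".

eklmnoqrwy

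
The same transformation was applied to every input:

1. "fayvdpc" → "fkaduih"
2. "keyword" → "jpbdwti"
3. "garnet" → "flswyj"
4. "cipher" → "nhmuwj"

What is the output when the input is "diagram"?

nilffwr

In each case the input is transformed by: shift every letter 5 places forward in the alphabet (wrapping around), then swap each adjacent pair of characters (1↔2, 3↔4, ...).
Doing the same to "diagram": "nilffwr".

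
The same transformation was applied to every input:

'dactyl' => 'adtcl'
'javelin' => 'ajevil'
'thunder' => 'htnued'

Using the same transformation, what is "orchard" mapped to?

Each output is the input with this applied: swap each adjacent pair of characters (1↔2, 3↔4, ...), then delete the last character.
Working it through for "orchard": intermediate "rohcrad", final "rohcra".

rohcra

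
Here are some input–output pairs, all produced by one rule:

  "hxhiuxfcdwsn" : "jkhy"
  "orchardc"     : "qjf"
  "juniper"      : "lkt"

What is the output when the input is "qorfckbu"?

shd

Rule — keep one character in every 3, starting at position 1 (positions 1st, 4th, 7th, ...), then shift every letter 2 places forward in the alphabet (wrapping around).
On "qorfckbu": the first step gives "qfb", and the second then gives "shd".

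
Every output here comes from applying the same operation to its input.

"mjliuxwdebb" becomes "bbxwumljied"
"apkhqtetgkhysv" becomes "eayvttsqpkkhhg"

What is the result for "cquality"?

cayutqli

In each case the input is transformed by: sort the characters into reverse alphabetical order, then move the last 2 characters to the front (rotate right by 2).
Applying that to "cquality" gives "cayutqli".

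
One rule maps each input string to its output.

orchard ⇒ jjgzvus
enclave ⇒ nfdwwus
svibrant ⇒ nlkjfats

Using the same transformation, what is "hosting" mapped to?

lkgfazy

Rule — sort the characters into reverse alphabetical order, then shift every letter 8 places backward in the alphabet (wrapping around).
On "hosting": the first step gives "tsonihg", and the second then gives "lkgfazy".
(Check on "orchard": → "rrohdca" → "jjgzvus" ✓)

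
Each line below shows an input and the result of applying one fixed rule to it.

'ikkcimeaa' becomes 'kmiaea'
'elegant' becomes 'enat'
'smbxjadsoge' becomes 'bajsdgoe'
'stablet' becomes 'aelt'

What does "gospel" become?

In each case the input is transformed by: swap each adjacent pair of characters (1↔2, 3↔4, ...), then delete the first 3 characters.
On "gospel": the first step gives "ogpsle", and the second then gives "sle".

sle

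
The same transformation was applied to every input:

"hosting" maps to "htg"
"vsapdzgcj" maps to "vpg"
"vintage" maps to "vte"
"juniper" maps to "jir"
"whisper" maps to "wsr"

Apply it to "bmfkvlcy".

What's happening: keep one character in every 3, starting at position 1 (positions 1st, 4th, 7th, ...).
Applying that to "bmfkvlcy" gives "bkc".

bkc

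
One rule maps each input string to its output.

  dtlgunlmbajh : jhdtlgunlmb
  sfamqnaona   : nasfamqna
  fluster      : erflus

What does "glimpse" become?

The transformation: move the last 2 characters to the front (rotate right by 2), then delete the last character.
Starting from "glimpse": after the first operation, "seglimp"; after the second, "seglim".

seglim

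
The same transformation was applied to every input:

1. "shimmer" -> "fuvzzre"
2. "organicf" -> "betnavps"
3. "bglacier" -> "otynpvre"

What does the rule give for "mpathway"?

zcngujnl

The rule is to shift every letter 13 places forward in the alphabet (wrapping around) — i.e. ROT13.
Doing the same to "mpathway": "zcngujnl".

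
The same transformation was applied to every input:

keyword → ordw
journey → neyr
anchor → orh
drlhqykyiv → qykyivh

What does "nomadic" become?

The pattern: delete the first 3 characters, then move the first character to the end.
For "nomadic", step one produces "adic"; step two turns that into "dica".

dica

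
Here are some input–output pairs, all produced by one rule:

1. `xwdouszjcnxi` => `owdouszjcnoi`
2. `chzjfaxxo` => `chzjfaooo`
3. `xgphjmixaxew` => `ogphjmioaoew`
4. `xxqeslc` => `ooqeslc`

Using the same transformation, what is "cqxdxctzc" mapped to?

cqodoctzc

What's happening: replace every "x" with "o".
"cqxdxctzc" → "cqodoctzc".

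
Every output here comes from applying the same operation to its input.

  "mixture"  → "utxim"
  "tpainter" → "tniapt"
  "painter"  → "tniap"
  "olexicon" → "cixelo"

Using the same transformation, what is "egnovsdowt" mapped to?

odsvonge

What's happening: reverse the string, then delete the first 2 characters.
Working it through for "egnovsdowt": intermediate "twodsvonge", final "odsvonge".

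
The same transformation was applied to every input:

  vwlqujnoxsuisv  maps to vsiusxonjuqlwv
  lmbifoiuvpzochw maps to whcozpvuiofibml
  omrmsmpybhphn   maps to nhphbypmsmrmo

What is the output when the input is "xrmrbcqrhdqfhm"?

Each output is the input with this applied: reverse the string.
Doing the same to "xrmrbcqrhdqfhm": "mhfqdhrqcbrmrx".

mhfqdhrqcbrmrx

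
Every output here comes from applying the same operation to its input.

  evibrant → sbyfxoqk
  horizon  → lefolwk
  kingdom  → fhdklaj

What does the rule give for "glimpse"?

Each output is the input with this applied: shift every letter 3 places backward in the alphabet (wrapping around), then swap each adjacent pair of characters (1↔2, 3↔4, ...).
On "glimpse": the first step gives "difjmpb", and the second then gives "idjfpmb".

idjfpmb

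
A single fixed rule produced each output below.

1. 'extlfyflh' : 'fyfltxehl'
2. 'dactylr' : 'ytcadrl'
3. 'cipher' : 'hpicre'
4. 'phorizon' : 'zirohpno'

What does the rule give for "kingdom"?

dgnikmo

Rule — reverse the string, then move the first 2 characters to the end (rotate left by 2).
Starting from "kingdom": after the first operation, "modgnik"; after the second, "dgnikmo".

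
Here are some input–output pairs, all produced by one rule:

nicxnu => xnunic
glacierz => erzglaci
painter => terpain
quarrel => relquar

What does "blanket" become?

Rule — move the last 3 characters to the front (rotate right by 3).
So "blanket" becomes "ketblan".

ketblan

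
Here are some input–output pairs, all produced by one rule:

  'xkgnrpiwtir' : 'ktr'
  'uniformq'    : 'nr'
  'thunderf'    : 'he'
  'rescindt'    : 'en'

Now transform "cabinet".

Looking at the pairs, the operation is to take characters alternately from the front and the back (1st, last, 2nd, 2nd-last, ...), then keep one character in every 3, starting at position 3 (positions 3rd, 6th, 9th, ...).
Applying that to "cabinet" gives "an".
(Check on "thunderf": → "tfhruend" → "he" ✓)

an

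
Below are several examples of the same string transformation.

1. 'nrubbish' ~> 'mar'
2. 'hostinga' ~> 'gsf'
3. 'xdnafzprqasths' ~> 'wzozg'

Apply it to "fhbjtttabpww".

The rule is to shift every letter 1 place backward in the alphabet (wrapping around), then keep one character in every 3, starting at position 1 (positions 1st, 4th, 7th, ...).
"fhbjtttabpww" → "egaissszaovv" → "eiso".
(Check on "xdnafzprqasths": → "wcmzeyoqpzrsgr" → "wzozg" ✓)

eiso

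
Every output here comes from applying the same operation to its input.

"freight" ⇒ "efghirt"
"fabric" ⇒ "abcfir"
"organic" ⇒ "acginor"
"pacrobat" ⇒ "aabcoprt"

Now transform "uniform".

In each case the input is transformed by: sort the characters into alphabetical order.
"uniform" → "fimnoru".

fimnoru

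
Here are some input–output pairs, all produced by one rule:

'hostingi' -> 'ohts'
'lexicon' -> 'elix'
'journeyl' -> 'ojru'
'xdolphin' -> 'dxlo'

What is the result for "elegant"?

lege

The transformation: swap each adjacent pair of characters (1↔2, 3↔4, ...), then keep only the first 4 characters.
Applying both steps to "elegant": "legenat", then "lege".
(Check on "hostingi": → "ohtsniig" → "ohts" ✓)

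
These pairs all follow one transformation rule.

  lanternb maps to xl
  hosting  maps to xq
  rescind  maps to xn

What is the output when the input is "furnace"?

mo

The transformation: shift every letter 10 places forward in the alphabet (wrapping around), then keep only the last 2 characters.
Applying that to "furnace" gives "mo".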